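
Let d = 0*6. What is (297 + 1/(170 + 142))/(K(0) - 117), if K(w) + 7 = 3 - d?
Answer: -92665/37752 ≈ -2.4546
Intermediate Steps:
d = 0
K(w) = -4 (K(w) = -7 + (3 - 1*0) = -7 + (3 + 0) = -7 + 3 = -4)
(297 + 1/(170 + 142))/(K(0) - 117) = (297 + 1/(170 + 142))/(-4 - 117) = (297 + 1/312)/(-121) = (297 + 1/312)*(-1/121) = (92665/312)*(-1/121) = -92665/37752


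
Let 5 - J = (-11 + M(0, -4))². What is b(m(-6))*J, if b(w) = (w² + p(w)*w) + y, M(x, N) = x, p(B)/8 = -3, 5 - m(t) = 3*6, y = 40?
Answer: -60436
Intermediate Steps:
m(t) = -13 (m(t) = 5 - 3*6 = 5 - 1*18 = 5 - 18 = -13)
p(B) = -24 (p(B) = 8*(-3) = -24)
J = -116 (J = 5 - (-11 + 0)² = 5 - 1*(-11)² = 5 - 1*121 = 5 - 121 = -116)
b(w) = 40 + w² - 24*w (b(w) = (w² - 24*w) + 40 = 40 + w² - 24*w)
b(m(-6))*J = (40 + (-13)² - 24*(-13))*(-116) = (40 + 169 + 312)*(-116) = 521*(-116) = -60436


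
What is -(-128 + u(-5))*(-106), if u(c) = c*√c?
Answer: -13568 - 530*I*√5 ≈ -13568.0 - 1185.1*I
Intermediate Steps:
u(c) = c^(3/2)
-(-128 + u(-5))*(-106) = -(-128 + (-5)^(3/2))*(-106) = -(-128 - 5*I*√5)*(-106) = -(13568 + 530*I*√5) = -13568 - 530*I*√5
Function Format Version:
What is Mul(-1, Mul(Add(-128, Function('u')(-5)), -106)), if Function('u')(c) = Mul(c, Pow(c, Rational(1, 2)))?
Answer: Add(-13568, Mul(-530, I, Pow(5, Rational(1, 2)))) ≈ Add(-13568., Mul(-1185.1, I))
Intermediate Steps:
Function('u')(c) = Pow(c, Rational(3, 2))
Mul(-1, Mul(Add(-128, Function('u')(-5)), -106)) = Mul(-1, Mul(Add(-128, Pow(-5, Rational(3, 2))), -106)) = Mul(-1, Mul(Add(-128, Mul(-5, I, Pow(5, Rational(1, 2)))), -106)) = Mul(-1, Add(13568, Mul(530, I, Pow(5, Rational(1, 2))))) = Add(-13568, Mul(-530, I, Pow(5, Rational(1, 2))))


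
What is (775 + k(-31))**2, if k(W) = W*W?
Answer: 3013696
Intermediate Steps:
k(W) = W**2
(775 + k(-31))**2 = (775 + (-31)**2)**2 = (775 + 961)**2 = 1736**2 = 3013696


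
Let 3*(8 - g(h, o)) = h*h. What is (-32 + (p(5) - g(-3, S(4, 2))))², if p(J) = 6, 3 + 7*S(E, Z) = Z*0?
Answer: 961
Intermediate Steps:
S(E, Z) = -3/7 (S(E, Z) = -3/7 + (Z*0)/7 = -3/7 + (⅐)*0 = -3/7 + 0 = -3/7)
g(h, o) = 8 - h²/3 (g(h, o) = 8 - h*h/3 = 8 - h²/3)
(-32 + (p(5) - g(-3, S(4, 2))))² = (-32 + (6 - (8 - ⅓*(-3)²)))² = (-32 + (6 - (8 - ⅓*9)))² = (-32 + (6 - (8 - 3)))² = (-32 + (6 - 1*5))² = (-32 + (6 - 5))² = (-32 + 1)² = (-31)² = 961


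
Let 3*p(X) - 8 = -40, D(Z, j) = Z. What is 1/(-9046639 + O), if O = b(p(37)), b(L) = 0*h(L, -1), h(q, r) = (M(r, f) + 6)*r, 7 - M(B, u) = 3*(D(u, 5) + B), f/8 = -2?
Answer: -1/9046639 ≈ -1.1054e-7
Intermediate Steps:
f = -16 (f = 8*(-2) = -16)
p(X) = -32/3 (p(X) = 8/3 + (⅓)*(-40) = 8/3 - 40/3 = -32/3)
M(B, u) = 7 - 3*B - 3*u (M(B, u) = 7 - 3*(u + B) = 7 - 3*(B + u) = 7 - (3*B + 3*u) = 7 + (-3*B - 3*u) = 7 - 3*B - 3*u)
h(q, r) = r*(61 - 3*r) (h(q, r) = ((7 - 3*r - 3*(-16)) + 6)*r = ((7 - 3*r + 48) + 6)*r = ((55 - 3*r) + 6)*r = (61 - 3*r)*r = r*(61 - 3*r))
b(L) = 0 (b(L) = 0*(-(61 - 3*(-1))) = 0*(-(61 + 3)) = 0*(-1*64) = 0*(-64) = 0)
O = 0
1/(-9046639 + O) = 1/(-9046639 + 0) = 1/(-9046639) = -1/9046639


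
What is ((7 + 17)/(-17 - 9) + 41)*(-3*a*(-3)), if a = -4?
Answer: -18756/13 ≈ -1442.8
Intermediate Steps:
((7 + 17)/(-17 - 9) + 41)*(-3*a*(-3)) = ((7 + 17)/(-17 - 9) + 41)*(-3*(-4)*(-3)) = (24/(-26) + 41)*(12*(-3)) = (24*(-1/26) + 41)*(-36) = (-12/13 + 41)*(-36) = (521/13)*(-36) = -18756/13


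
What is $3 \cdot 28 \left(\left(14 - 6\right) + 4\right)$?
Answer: $1008$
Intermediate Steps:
$3 \cdot 28 \left(\left(14 - 6\right) + 4\right) = 84 \left(8 + 4\right) = 84 \cdot 12 = 1008$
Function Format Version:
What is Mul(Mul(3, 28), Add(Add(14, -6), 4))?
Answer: 1008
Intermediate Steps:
Mul(Mul(3, 28), Add(Add(14, -6), 4)) = Mul(84, Add(8, 4)) = Mul(84, 12) = 1008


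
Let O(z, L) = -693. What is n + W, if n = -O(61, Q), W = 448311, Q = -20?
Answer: 449004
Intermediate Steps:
n = 693 (n = -1*(-693) = 693)
n + W = 693 + 448311 = 449004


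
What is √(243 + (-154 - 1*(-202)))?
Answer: √291 ≈ 17.059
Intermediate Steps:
√(243 + (-154 - 1*(-202))) = √(243 + (-154 + 202)) = √(243 + 48) = √291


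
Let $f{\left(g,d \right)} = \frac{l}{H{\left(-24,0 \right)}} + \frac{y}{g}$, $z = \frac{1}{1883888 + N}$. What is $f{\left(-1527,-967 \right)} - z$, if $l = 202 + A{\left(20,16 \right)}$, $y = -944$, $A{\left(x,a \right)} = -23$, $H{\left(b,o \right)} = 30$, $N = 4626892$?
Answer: $\frac{21822180817}{3313987020} \approx 6.5849$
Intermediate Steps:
$z = \frac{1}{6510780}$ ($z = \frac{1}{1883888 + 4626892} = \frac{1}{6510780} \approx 1.5359 \cdot 10^{-7}$)
$l = 179$ ($l = 202 - 23 = 179$)
$f{\left(g,d \right)} = \frac{179}{30} - \frac{944}{g}$
$f{\left(-1527,-967 \right)} - z = \left(\frac{179}{30} - \frac{944}{-1527}\right) - \frac{1}{6510780} = \left(\frac{179}{30} - - \frac{944}{1527}\right) - \frac{1}{6510780} = \left(\frac{179}{30} + \frac{944}{1527}\right) - \frac{1}{6510780} = \frac{33517}{5090} - \frac{1}{6510780} = \frac{21822180817}{3313987020}$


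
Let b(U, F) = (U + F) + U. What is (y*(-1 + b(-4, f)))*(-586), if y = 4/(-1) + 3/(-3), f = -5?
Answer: -41020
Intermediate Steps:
b(U, F) = F + 2*U (b(U, F) = (F + U) + U = F + 2*U)
y = -5 (y = 4*(-1) + 3*(-⅓) = -4 - 1 = -5)
(y*(-1 + b(-4, f)))*(-586) = -5*(-1 + (-5 + 2*(-4)))*(-586) = -5*(-1 + (-5 - 8))*(-586) = -5*(-1 - 13)*(-586) = -5*(-14)*(-586) = 70*(-586) = -41020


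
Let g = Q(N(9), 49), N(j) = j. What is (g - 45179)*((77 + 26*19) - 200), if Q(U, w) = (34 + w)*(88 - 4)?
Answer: -14174797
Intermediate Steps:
Q(U, w) = 2856 + 84*w (Q(U, w) = (34 + w)*84 = 2856 + 84*w)
g = 6972 (g = 2856 + 84*49 = 2856 + 4116 = 6972)
(g - 45179)*((77 + 26*19) - 200) = (6972 - 45179)*((77 + 26*19) - 200) = -38207*((77 + 494) - 200) = -38207*(571 - 200) = -38207*371 = -14174797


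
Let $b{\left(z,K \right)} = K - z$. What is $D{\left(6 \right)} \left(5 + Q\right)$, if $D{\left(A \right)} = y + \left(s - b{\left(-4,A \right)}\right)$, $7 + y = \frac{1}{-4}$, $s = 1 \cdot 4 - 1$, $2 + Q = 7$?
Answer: $- \frac{285}{2} \approx -142.5$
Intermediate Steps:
$Q = 5$ ($Q = -2 + 7 = 5$)
$s = 3$ ($s = 4 - 1 = 3$)
$y = - \frac{29}{4}$ ($y = -7 + \frac{1}{-4} = -7 - \frac{1}{4} = - \frac{29}{4} \approx -7.25$)
$D{\left(A \right)} = - \frac{33}{4} - A$ ($D{\left(A \right)} = - \frac{29}{4} - \left(-3 + 4 + A\right) = - \frac{29}{4} - \left(1 + A\right) = - \frac{33}{4} - A$)
$D{\left(6 \right)} \left(5 + Q\right) = \left(- \frac{33}{4} - 6\right) \left(5 + 5\right) = \left(- \frac{33}{4} - 6\right) 10 = \left(- \frac{57}{4}\right) 10 = - \frac{285}{2}$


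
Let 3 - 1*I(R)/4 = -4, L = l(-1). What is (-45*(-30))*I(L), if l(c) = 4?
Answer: 37800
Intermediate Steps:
L = 4
I(R) = 28 (I(R) = 12 - 4*(-4) = 12 + 16 = 28)
(-45*(-30))*I(L) = -45*(-30)*28 = 1350*28 = 37800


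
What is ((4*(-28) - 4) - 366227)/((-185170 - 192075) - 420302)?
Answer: 366343/797547 ≈ 0.45934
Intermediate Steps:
((4*(-28) - 4) - 366227)/((-185170 - 192075) - 420302) = ((-112 - 4) - 366227)/(-377245 - 420302) = (-116 - 366227)/(-797547) = -366343*(-1/797547) = 366343/797547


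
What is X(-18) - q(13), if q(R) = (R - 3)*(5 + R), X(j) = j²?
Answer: 144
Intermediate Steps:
q(R) = (-3 + R)*(5 + R)
X(-18) - q(13) = (-18)² - (-15 + 13² + 2*13) = 324 - (-15 + 169 + 26) = 324 - 1*180 = 324 - 180 = 144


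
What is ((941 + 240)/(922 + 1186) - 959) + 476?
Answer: -1016983/2108 ≈ -482.44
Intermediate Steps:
((941 + 240)/(922 + 1186) - 959) + 476 = (1181/2108 - 959) + 476 = -2020391/2108 + 476 = -1016983/2108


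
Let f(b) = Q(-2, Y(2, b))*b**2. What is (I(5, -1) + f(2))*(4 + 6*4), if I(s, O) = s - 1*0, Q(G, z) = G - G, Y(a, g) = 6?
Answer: 140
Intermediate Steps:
Q(G, z) = 0
I(s, O) = s (I(s, O) = s + 0 = s)
f(b) = 0 (f(b) = 0*b**2 = 0)
(I(5, -1) + f(2))*(4 + 6*4) = (5 + 0)*(4 + 6*4) = 5*(4 + 24) = 5*28 = 140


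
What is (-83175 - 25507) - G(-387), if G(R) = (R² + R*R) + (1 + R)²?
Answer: -557216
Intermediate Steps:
G(R) = (1 + R)² + 2*R² (G(R) = (R² + R²) + (1 + R)² = 2*R² + (1 + R)² = (1 + R)² + 2*R²)
(-83175 - 25507) - G(-387) = (-83175 - 25507) - ((1 - 387)² + 2*(-387)²) = -108682 - ((-386)² + 2*149769) = -108682 - (148996 + 299538) = -108682 - 1*448534 = -108682 - 448534 = -557216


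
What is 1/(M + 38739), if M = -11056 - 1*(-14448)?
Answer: 1/42131 ≈ 2.3735e-5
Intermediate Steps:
M = 3392 (M = -11056 + 14448 = 3392)
1/(M + 38739) = 1/(3392 + 38739) = 1/42131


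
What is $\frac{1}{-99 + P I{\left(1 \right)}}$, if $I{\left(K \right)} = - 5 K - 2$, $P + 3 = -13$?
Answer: $\frac{1}{13} \approx 0.076923$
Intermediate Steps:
$P = -16$ ($P = -3 - 13 = -16$)
$I{\left(K \right)} = -2 - 5 K$
$\frac{1}{-99 + P I{\left(1 \right)}} = \frac{1}{-99 - 16 \left(-2 - 5\right)} = \frac{1}{-99 - -112} = \frac{1}{-99 + 112} = \frac{1}{13}$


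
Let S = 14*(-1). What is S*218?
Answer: -3052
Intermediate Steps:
S = -14
S*218 = -14*218 = -3052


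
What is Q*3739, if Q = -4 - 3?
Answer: -26173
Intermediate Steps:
Q = -7
Q*3739 = -7*3739 = -26173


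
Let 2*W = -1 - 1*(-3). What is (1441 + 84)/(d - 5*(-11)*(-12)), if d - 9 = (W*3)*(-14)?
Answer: -1525/693 ≈ -2.2006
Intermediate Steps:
W = 1 (W = (-1 - 1*(-3))/2 = (-1 + 3)/2 = (½)*2 = 1)
d = -33 (d = 9 + (1*3)*(-14) = 9 + 3*(-14) = 9 - 42 = -33)
(1441 + 84)/(d - 5*(-11)*(-12)) = (1441 + 84)/(-33 - 5*(-11)*(-12)) = 1525/(-33 + 55*(-12)) = 1525/(-33 - 660) = 1525/(-693) = 1525*(-1/693) = -1525/693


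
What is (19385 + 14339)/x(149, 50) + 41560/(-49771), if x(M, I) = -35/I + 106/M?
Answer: 2500930327440/846107 ≈ 2.9558e+6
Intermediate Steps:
(19385 + 14339)/x(149, 50) + 41560/(-49771) = (19385 + 14339)/(-35/50 + 106/149) + 41560/(-49771) = 33724/(-35*1/50 + 106*(1/149)) + 41560*(-1/49771) = 33724/(-7/10 + 106/149) - 41560/49771 = 33724/(17/1490) - 41560/49771 = 33724*(1490/17) - 41560/49771 = 50248760/17 - 41560/49771 = 2500930327440/846107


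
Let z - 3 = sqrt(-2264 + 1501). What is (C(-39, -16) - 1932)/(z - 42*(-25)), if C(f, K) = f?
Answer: -2075463/1109572 + 1971*I*sqrt(763)/1109572 ≈ -1.8705 + 0.049067*I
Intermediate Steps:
z = 3 + I*sqrt(763) (z = 3 + sqrt(-2264 + 1501) = 3 + sqrt(-763) = 3 + I*sqrt(763) ≈ 3.0 + 27.622*I)
(C(-39, -16) - 1932)/(z - 42*(-25)) = (-39 - 1932)/((3 + I*sqrt(763)) - 42*(-25)) = -1971/((3 + I*sqrt(763)) + 1050) = -1971/(1053 + I*sqrt(763))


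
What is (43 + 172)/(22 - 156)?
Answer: -215/134 ≈ -1.6045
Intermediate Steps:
(43 + 172)/(22 - 156) = 215/(-134) = -1/134*215 = -215/134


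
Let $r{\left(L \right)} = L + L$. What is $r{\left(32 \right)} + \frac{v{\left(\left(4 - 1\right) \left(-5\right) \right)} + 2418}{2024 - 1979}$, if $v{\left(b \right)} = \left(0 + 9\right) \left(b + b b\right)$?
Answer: $\frac{2396}{15} \approx 159.73$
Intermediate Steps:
$r{\left(L \right)} = 2 L$
$v{\left(b \right)} = 9 b + 9 b^{2}$ ($v{\left(b \right)} = 9 \left(b + b^{2}\right) = 9 b + 9 b^{2}$)
$r{\left(32 \right)} + \frac{v{\left(\left(4 - 1\right) \left(-5\right) \right)} + 2418}{2024 - 1979} = 2 \cdot 32 + \frac{9 \left(4 - 1\right) \left(-5\right) \left(1 + \left(4 - 1\right) \left(-5\right)\right) + 2418}{2024 - 1979} = 64 + \frac{9 \cdot 3 \left(-5\right) \left(1 + 3 \left(-5\right)\right) + 2418}{45} = 64 + \left(9 \left(-15\right) \left(1 - 15\right) + 2418\right) \frac{1}{45} = 64 + \left(9 \left(-15\right) \left(-14\right) + 2418\right) \frac{1}{45} = 64 + \left(1890 + 2418\right) \frac{1}{45} = 64 + 4308 \cdot \frac{1}{45} = 64 + \frac{1436}{15} = \frac{2396}{15}$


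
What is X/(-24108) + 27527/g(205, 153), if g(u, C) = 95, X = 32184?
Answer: 55046953/190855 ≈ 288.42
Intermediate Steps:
X/(-24108) + 27527/g(205, 153) = 32184/(-24108) + 27527/95 = 32184*(-1/24108) + 27527*(1/95) = -2682/2009 + 27527/95 = 55046953/190855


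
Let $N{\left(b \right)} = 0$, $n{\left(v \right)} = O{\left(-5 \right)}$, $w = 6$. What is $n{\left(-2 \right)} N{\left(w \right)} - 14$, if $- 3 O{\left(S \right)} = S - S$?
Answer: $-14$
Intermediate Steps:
$O{\left(S \right)} = 0$ ($O{\left(S \right)} = - \frac{S - S}{3} = \left(- \frac{1}{3}\right) 0 = 0$)
$n{\left(v \right)} = 0$
$n{\left(-2 \right)} N{\left(w \right)} - 14 = 0 \cdot 0 - 14 = 0 - 14 = -14$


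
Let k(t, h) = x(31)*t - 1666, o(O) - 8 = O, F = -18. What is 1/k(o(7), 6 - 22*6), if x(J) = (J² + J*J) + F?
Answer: 1/26894 ≈ 3.7183e-5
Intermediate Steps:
o(O) = 8 + O
x(J) = -18 + 2*J² (x(J) = (J² + J*J) - 18 = (J² + J²) - 18 = 2*J² - 18 = -18 + 2*J²)
k(t, h) = -1666 + 1904*t (k(t, h) = (-18 + 2*31²)*t - 1666 = (-18 + 2*961)*t - 1666 = (-18 + 1922)*t - 1666 = 1904*t - 1666 = -1666 + 1904*t)
1/k(o(7), 6 - 22*6) = 1/(-1666 + 1904*(8 + 7)) = 1/(-1666 + 1904*15) = 1/(-1666 + 28560) = 1/26894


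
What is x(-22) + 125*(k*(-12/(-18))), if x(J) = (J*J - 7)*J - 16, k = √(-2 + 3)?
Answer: -31280/3 ≈ -10427.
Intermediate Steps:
k = 1 (k = √1 = 1)
x(J) = -16 + J*(-7 + J²) (x(J) = (J² - 7)*J - 16 = (-7 + J²)*J - 16 = J*(-7 + J²) - 16 = -16 + J*(-7 + J²))
x(-22) + 125*(k*(-12/(-18))) = (-16 + (-22)³ - 7*(-22)) + 125*(1*(-12/(-18))) = (-16 - 10648 + 154) + 125*(1*(-12*(-1/18))) = -10510 + 125*(1*(⅔)) = -10510 + 125*(⅔) = -10510 + 250/3 = -31280/3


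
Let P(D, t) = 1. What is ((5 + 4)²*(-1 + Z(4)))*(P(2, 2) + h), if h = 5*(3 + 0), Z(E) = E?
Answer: 3888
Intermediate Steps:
h = 15 (h = 5*3 = 15)
((5 + 4)²*(-1 + Z(4)))*(P(2, 2) + h) = ((5 + 4)²*(-1 + 4))*(1 + 15) = (9²*3)*16 = (81*3)*16 = 243*16 = 3888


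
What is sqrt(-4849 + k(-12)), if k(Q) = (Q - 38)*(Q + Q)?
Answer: I*sqrt(3649) ≈ 60.407*I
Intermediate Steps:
k(Q) = 2*Q*(-38 + Q) (k(Q) = (-38 + Q)*(2*Q) = 2*Q*(-38 + Q))
sqrt(-4849 + k(-12)) = sqrt(-4849 + 2*(-12)*(-38 - 12)) = sqrt(-4849 + 2*(-12)*(-50)) = sqrt(-4849 + 1200) = sqrt(-3649) = I*sqrt(3649)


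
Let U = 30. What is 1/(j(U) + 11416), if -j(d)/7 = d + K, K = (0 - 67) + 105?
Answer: 1/10940 ≈ 9.1408e-5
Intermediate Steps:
K = 38 (K = -67 + 105 = 38)
j(d) = -266 - 7*d (j(d) = -7*(d + 38) = -7*(38 + d) = -266 - 7*d)
1/(j(U) + 11416) = 1/((-266 - 7*30) + 11416) = 1/((-266 - 210) + 11416) = 1/(-476 + 11416) = 1/10940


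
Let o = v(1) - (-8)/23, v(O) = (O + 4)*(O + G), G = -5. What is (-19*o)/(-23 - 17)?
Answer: -2147/230 ≈ -9.3348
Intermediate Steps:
v(O) = (-5 + O)*(4 + O) (v(O) = (O + 4)*(O - 5) = (4 + O)*(-5 + O) = (-5 + O)*(4 + O))
o = -452/23 (o = (-20 + 1**2 - 1*1) - (-8)/23 = (-20 + 1 - 1) - (-8)/23 = -20 - 1*(-8/23) = -20 + 8/23 = -452/23 ≈ -19.652)
(-19*o)/(-23 - 17) = (-19*(-452/23))/(-23 - 17) = (8588/23)/(-40) = (8588/23)*(-1/40) = -2147/230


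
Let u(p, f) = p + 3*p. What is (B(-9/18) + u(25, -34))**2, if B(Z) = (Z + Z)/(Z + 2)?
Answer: 88804/9 ≈ 9867.1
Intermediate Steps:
u(p, f) = 4*p
B(Z) = 2*Z/(2 + Z) (B(Z) = (2*Z)/(2 + Z) = 2*Z/(2 + Z))
(B(-9/18) + u(25, -34))**2 = (2*(-9/18)/(2 - 9/18) + 4*25)**2 = (2*(-9*1/18)/(2 - 9*1/18) + 100)**2 = (2*(-1/2)/(2 - 1/2) + 100)**2 = (2*(-1/2)/(3/2) + 100)**2 = (2*(-1/2)*(2/3) + 100)**2 = (-2/3 + 100)**2 = (298/3)**2 = 88804/9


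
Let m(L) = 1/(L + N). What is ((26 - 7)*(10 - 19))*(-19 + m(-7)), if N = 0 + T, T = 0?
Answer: 22914/7 ≈ 3273.4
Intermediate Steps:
N = 0 (N = 0 + 0 = 0)
m(L) = 1/L (m(L) = 1/(L + 0) = 1/L)
((26 - 7)*(10 - 19))*(-19 + m(-7)) = ((26 - 7)*(10 - 19))*(-19 + 1/(-7)) = (19*(-9))*(-19 - ⅐) = -171*(-134/7) = 22914/7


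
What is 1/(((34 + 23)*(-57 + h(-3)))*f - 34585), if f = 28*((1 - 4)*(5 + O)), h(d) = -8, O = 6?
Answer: 1/3388835 ≈ 2.9509e-7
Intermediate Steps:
f = -924 (f = 28*((1 - 4)*(5 + 6)) = 28*(-3*11) = 28*(-33) = -924)
1/(((34 + 23)*(-57 + h(-3)))*f - 34585) = 1/(((34 + 23)*(-57 - 8))*(-924) - 34585) = 1/((57*(-65))*(-924) - 34585) = 1/(-3705*(-924) - 34585) = 1/(3423420 - 34585) = 1/3388835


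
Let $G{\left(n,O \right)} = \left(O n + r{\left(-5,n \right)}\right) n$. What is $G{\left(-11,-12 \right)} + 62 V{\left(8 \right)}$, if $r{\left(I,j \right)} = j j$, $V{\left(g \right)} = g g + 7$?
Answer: $1619$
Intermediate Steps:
$V{\left(g \right)} = 7 + g^{2}$ ($V{\left(g \right)} = g^{2} + 7 = 7 + g^{2}$)
$r{\left(I,j \right)} = j^{2}$
$G{\left(n,O \right)} = n \left(n^{2} + O n\right)$ ($G{\left(n,O \right)} = \left(O n + n^{2}\right) n = \left(n^{2} + O n\right) n = n \left(n^{2} + O n\right)$)
$G{\left(-11,-12 \right)} + 62 V{\left(8 \right)} = \left(-11\right)^{2} \left(-12 - 11\right) + 62 \left(7 + 8^{2}\right) = 121 \left(-23\right) + 62 \left(7 + 64\right) = -2783 + 62 \cdot 71 = -2783 + 4402 = 1619$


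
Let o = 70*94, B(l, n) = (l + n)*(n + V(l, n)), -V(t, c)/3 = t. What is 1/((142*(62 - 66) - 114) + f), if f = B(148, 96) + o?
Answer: -1/79014 ≈ -1.2656e-5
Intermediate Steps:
V(t, c) = -3*t
B(l, n) = (l + n)*(n - 3*l)
o = 6580
f = -78332 (f = (96**2 - 3*148**2 - 2*148*96) + 6580 = (9216 - 3*21904 - 28416) + 6580 = (9216 - 65712 - 28416) + 6580 = -84912 + 6580 = -78332)
1/((142*(62 - 66) - 114) + f) = 1/((142*(62 - 66) - 114) - 78332) = 1/((142*(-4) - 114) - 78332) = 1/((-568 - 114) - 78332) = 1/(-682 - 78332) = 1/(-79014) = -1/79014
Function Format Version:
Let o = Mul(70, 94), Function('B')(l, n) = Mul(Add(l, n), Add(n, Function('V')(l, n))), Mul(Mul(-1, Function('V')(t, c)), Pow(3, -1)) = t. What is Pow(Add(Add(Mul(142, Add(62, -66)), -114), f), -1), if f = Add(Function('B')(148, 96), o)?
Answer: Rational(-1, 79014) ≈ -1.2656e-5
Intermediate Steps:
Function('V')(t, c) = Mul(-3, t)
Function('B')(l, n) = Mul(Add(l, n), Add(n, Mul(-3, l)))
o = 6580
f = -78332 (f = Add(Add(Pow(96, 2), Mul(-3, Pow(148, 2)), Mul(-2, 148, 96)), 6580) = Add(Add(9216, Mul(-3, 21904), -28416), 6580) = Add(Add(9216, -65712, -28416), 6580) = Add(-84912, 6580) = -78332)
Pow(Add(Add(Mul(142, Add(62, -66)), -114), f), -1) = Pow(Add(Add(Mul(142, Add(62, -66)), -114), -78332), -1) = Pow(Add(Add(Mul(142, -4), -114), -78332), -1) = Pow(Add(Add(-568, -114), -78332), -1) = Pow(Add(-682, -78332), -1) = Pow(-79014, -1) = Rational(-1, 79014)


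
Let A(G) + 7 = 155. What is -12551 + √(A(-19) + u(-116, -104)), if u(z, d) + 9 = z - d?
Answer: -12551 + √127 ≈ -12540.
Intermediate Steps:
u(z, d) = -9 + z - d (u(z, d) = -9 + (z - d) = -9 + z - d)
A(G) = 148 (A(G) = -7 + 155 = 148)
-12551 + √(A(-19) + u(-116, -104)) = -12551 + √(148 + (-9 - 116 - 1*(-104))) = -12551 + √(148 + (-9 - 116 + 104)) = -12551 + √(148 - 21) = -12551 + √127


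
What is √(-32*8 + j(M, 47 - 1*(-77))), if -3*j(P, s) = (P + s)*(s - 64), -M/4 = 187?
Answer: 8*√191 ≈ 110.56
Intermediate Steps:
M = -748 (M = -4*187 = -748)
j(P, s) = -(-64 + s)*(P + s)/3 (j(P, s) = -(P + s)*(s - 64)/3 = -(P + s)*(-64 + s)/3 = -(-64 + s)*(P + s)/3)
√(-32*8 + j(M, 47 - 1*(-77))) = √(-32*8 + (-(47 - 1*(-77))²/3 + (64/3)*(-748) + 64*(47 - 1*(-77))/3 - ⅓*(-748)*(47 - 1*(-77)))) = √(-256 + (-(47 + 77)²/3 - 47872/3 + 64*(47 + 77)/3 - ⅓*(-748)*(47 + 77))) = √(-256 + (-⅓*124² - 47872/3 + (64/3)*124 - ⅓*(-748)*124)) = √(-256 + (-⅓*15376 - 47872/3 + 7936/3 + 92752/3)) = √(-256 + (-15376/3 - 47872/3 + 7936/3 + 92752/3)) = √(-256 + 12480) = √12224 = 8*√191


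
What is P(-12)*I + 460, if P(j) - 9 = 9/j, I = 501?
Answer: 18373/4 ≈ 4593.3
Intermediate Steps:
P(j) = 9 + 9/j
P(-12)*I + 460 = (9 + 9/(-12))*501 + 460 = (9 + 9*(-1/12))*501 + 460 = (9 - ¾)*501 + 460 = (33/4)*501 + 460 = 16533/4 + 460 = 18373/4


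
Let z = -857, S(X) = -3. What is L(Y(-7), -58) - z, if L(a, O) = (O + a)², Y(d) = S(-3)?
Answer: 4578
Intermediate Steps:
Y(d) = -3
L(Y(-7), -58) - z = (-58 - 3)² - 1*(-857) = (-61)² + 857 = 3721 + 857 = 4578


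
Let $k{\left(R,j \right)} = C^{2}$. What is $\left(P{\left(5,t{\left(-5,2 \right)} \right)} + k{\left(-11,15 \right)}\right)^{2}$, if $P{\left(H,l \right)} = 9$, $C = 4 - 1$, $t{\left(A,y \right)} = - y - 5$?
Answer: $324$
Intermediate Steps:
$t{\left(A,y \right)} = -5 - y$ ($t{\left(A,y \right)} = - y - 5 = -5 - y$)
$C = 3$
$k{\left(R,j \right)} = 9$ ($k{\left(R,j \right)} = 3^{2} = 9$)
$\left(P{\left(5,t{\left(-5,2 \right)} \right)} + k{\left(-11,15 \right)}\right)^{2} = \left(9 + 9\right)^{2} = 18^{2} = 324$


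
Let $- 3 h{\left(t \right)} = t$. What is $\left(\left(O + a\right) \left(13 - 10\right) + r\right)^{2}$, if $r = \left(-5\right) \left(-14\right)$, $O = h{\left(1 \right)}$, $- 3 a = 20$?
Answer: $2401$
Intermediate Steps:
$h{\left(t \right)} = - \frac{t}{3}$
$a = - \frac{20}{3}$ ($a = \left(- \frac{1}{3}\right) 20 = - \frac{20}{3} \approx -6.6667$)
$O = - \frac{1}{3}$ ($O = \left(- \frac{1}{3}\right) 1 = - \frac{1}{3} \approx -0.33333$)
$r = 70$
$\left(\left(O + a\right) \left(13 - 10\right) + r\right)^{2} = \left(\left(- \frac{1}{3} - \frac{20}{3}\right) \left(13 - 10\right) + 70\right)^{2} = \left(\left(-7\right) 3 + 70\right)^{2} = \left(-21 + 70\right)^{2} = 49^{2} = 2401$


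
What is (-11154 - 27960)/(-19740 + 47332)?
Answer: -19557/13796 ≈ -1.4176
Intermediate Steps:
(-11154 - 27960)/(-19740 + 47332) = -39114/27592 = -39114*1/27592 = -19557/13796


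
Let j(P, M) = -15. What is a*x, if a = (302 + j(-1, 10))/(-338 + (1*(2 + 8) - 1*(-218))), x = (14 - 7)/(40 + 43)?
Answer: -2009/9130 ≈ -0.22004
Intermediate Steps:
x = 7/83 ≈ 0.084337
a = -287/110 (a = (302 - 15)/(-338 + (1*(2 + 8) - 1*(-218))) = 287/(-338 + (1*10 + 218)) = 287/(-338 + (10 + 218)) = 287/(-338 + 228) = 287/(-110) = 287*(-1/110) = -287/110 ≈ -2.6091)
a*x = -287/110*7/83 = -2009/9130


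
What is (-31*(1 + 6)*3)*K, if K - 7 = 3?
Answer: -6510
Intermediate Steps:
K = 10 (K = 7 + 3 = 10)
(-31*(1 + 6)*3)*K = -31*(1 + 6)*3*10 = -217*3*10 = -31*21*10 = -651*10 = -6510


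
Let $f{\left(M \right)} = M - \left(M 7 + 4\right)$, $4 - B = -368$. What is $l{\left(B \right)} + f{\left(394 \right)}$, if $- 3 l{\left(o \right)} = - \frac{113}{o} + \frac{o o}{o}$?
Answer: $- \frac{2780959}{1116} \approx -2491.9$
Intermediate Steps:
$B = 372$ ($B = 4 - -368 = 4 + 368 = 372$)
$l{\left(o \right)} = - \frac{o}{3} + \frac{113}{3 o}$ ($l{\left(o \right)} = - \frac{- \frac{113}{o} + \frac{o o}{o}}{3} = - \frac{- \frac{113}{o} + \frac{o^{2}}{o}}{3} = - \frac{- \frac{113}{o} + o}{3} = - \frac{o - \frac{113}{o}}{3} = - \frac{o}{3} + \frac{113}{3 o}$)
$f{\left(M \right)} = -4 - 6 M$ ($f{\left(M \right)} = M - \left(7 M + 4\right) = M - \left(4 + 7 M\right) = -4 - 6 M$)
$l{\left(B \right)} + f{\left(394 \right)} = \frac{113 - 372^{2}}{3 \cdot 372} - 2368 = \frac{1}{3} \cdot \frac{1}{372} \left(113 - 138384\right) - 2368 = \frac{1}{3} \cdot \frac{1}{372} \left(-138271\right) - 2368 = - \frac{138271}{1116} - 2368 = - \frac{2780959}{1116}$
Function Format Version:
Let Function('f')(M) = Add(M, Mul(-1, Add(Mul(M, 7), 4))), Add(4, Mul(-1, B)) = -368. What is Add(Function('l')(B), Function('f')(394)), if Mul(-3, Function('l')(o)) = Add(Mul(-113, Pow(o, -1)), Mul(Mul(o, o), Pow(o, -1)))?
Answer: Rational(-2780959, 1116) ≈ -2491.9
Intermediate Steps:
B = 372 (B = Add(4, Mul(-1, -368)) = Add(4, 368) = 372)
Function('l')(o) = Add(Mul(Rational(-1, 3), o), Mul(Rational(113, 3), Pow(o, -1))) (Function('l')(o) = Mul(Rational(-1, 3), Add(Mul(-113, Pow(o, -1)), Mul(Mul(o, o), Pow(o, -1)))) = Mul(Rational(-1, 3), Add(Mul(-113, Pow(o, -1)), Mul(Pow(o, 2), Pow(o, -1)))) = Mul(Rational(-1, 3), Add(Mul(-113, Pow(o, -1)), o)) = Mul(Rational(-1, 3), Add(o, Mul(-113, Pow(o, -1)))) = Add(Mul(Rational(-1, 3), o), Mul(Rational(113, 3), Pow(o, -1))))
Function('f')(M) = Add(-4, Mul(-6, M)) (Function('f')(M) = Add(M, Mul(-1, Add(Mul(7, M), 4))) = Add(M, Mul(-1, Add(4, Mul(7, M)))) = Add(M, Add(-4, Mul(-7, M))) = Add(-4, Mul(-6, M)))
Add(Function('l')(B), Function('f')(394)) = Add(Mul(Rational(1, 3), Pow(372, -1), Add(113, Mul(-1, Pow(372, 2)))), Add(-4, Mul(-6, 394))) = Add(Mul(Rational(1, 3), Rational(1, 372), Add(113, Mul(-1, 138384))), Add(-4, -2364)) = Add(Mul(Rational(1, 3), Rational(1, 372), Add(113, -138384)), -2368) = Add(Mul(Rational(1, 3), Rational(1, 372), -138271), -2368) = Add(Rational(-138271, 1116), -2368) = Rational(-2780959, 1116)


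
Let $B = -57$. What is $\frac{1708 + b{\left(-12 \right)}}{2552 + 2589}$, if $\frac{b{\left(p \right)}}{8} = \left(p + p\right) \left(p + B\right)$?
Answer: $\frac{14956}{5141} \approx 2.9092$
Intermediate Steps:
$b{\left(p \right)} = 16 p \left(-57 + p\right)$ ($b{\left(p \right)} = 8 \left(p + p\right) \left(p - 57\right) = 8 \cdot 2 p \left(-57 + p\right) = 16 p \left(-57 + p\right)$)
$\frac{1708 + b{\left(-12 \right)}}{2552 + 2589} = \frac{1708 + 16 \left(-12\right) \left(-57 - 12\right)}{2552 + 2589} = \frac{1708 + 16 \left(-12\right) \left(-69\right)}{5141} = \left(1708 + 13248\right) \frac{1}{5141} = 14956 \cdot \frac{1}{5141} = \frac{14956}{5141}$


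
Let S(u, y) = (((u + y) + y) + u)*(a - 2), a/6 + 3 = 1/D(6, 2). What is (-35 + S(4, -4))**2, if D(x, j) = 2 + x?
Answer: 1225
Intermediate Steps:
a = -69/4 (a = -18 + 6/(2 + 6) = -18 + 6/8 = -18 + 6*(1/8) = -18 + 3/4 = -69/4 ≈ -17.250)
S(u, y) = -77*u/2 - 77*y/2 (S(u, y) = (((u + y) + y) + u)*(-69/4 - 2) = ((u + 2*y) + u)*(-77/4) = (2*u + 2*y)*(-77/4) = -77*u/2 - 77*y/2)
(-35 + S(4, -4))**2 = (-35 + (-77/2*4 - 77/2*(-4)))**2 = (-35 + (-154 + 154))**2 = (-35 + 0)**2 = (-35)**2 = 1225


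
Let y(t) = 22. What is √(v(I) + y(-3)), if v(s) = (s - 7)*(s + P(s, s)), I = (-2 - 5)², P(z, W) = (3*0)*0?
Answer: 4*√130 ≈ 45.607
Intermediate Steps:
P(z, W) = 0 (P(z, W) = 0*0 = 0)
I = 49 (I = (-7)² = 49)
v(s) = s*(-7 + s) (v(s) = (s - 7)*(s + 0) = (-7 + s)*s = s*(-7 + s))
√(v(I) + y(-3)) = √(49*(-7 + 49) + 22) = √(49*42 + 22) = √(2058 + 22) = √2080 = 4*√130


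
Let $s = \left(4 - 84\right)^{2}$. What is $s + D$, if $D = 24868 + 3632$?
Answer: $34900$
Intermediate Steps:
$D = 28500$
$s = 6400$ ($s = \left(-80\right)^{2} = 6400$)
$s + D = 6400 + 28500 = 34900$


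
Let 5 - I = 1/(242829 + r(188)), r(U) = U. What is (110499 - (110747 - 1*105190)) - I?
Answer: 25501474930/243017 ≈ 1.0494e+5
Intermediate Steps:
I = 1215084/243017 (I = 5 - 1/(242829 + 188) = 5 - 1/243017 = 1215084/243017 ≈ 5.0000)
(110499 - (110747 - 1*105190)) - I = (110499 - (110747 - 1*105190)) - 1*1215084/243017 = (110499 - (110747 - 105190)) - 1215084/243017 = (110499 - 1*5557) - 1215084/243017 = (110499 - 5557) - 1215084/243017 = 104942 - 1215084/243017 = 25501474930/243017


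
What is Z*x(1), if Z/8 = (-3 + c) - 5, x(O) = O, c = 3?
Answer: -40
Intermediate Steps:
Z = -40 (Z = 8*((-3 + 3) - 5) = 8*(0 - 5) = 8*(-5) = -40)
Z*x(1) = -40*1 = -40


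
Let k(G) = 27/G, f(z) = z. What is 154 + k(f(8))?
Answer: 1259/8 ≈ 157.38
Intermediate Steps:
154 + k(f(8)) = 154 + 27/8 = 1259/8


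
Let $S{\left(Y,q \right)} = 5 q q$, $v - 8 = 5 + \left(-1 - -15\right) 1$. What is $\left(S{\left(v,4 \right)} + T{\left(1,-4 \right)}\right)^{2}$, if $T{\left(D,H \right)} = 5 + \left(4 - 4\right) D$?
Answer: $7225$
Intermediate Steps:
$T{\left(D,H \right)} = 5$ ($T{\left(D,H \right)} = 5 + 0 D = 5 + 0 = 5$)
$v = 27$ ($v = 8 + \left(5 + \left(-1 - -15\right) 1\right) = 8 + \left(5 + \left(-1 + 15\right) 1\right) = 8 + \left(5 + 14 \cdot 1\right) = 8 + \left(5 + 14\right) = 8 + 19 = 27$)
$S{\left(Y,q \right)} = 5 q^{2}$
$\left(S{\left(v,4 \right)} + T{\left(1,-4 \right)}\right)^{2} = \left(5 \cdot 4^{2} + 5\right)^{2} = \left(5 \cdot 16 + 5\right)^{2} = \left(80 + 5\right)^{2} = 85^{2} = 7225$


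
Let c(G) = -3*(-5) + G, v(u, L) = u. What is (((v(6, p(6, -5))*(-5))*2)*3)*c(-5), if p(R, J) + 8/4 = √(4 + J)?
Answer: -1800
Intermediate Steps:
p(R, J) = -2 + √(4 + J)
c(G) = 15 + G
(((v(6, p(6, -5))*(-5))*2)*3)*c(-5) = (((6*(-5))*2)*3)*(15 - 5) = (-30*2*3)*10 = -60*3*10 = -180*10 = -1800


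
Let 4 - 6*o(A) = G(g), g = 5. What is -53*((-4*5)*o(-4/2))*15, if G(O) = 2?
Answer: 5300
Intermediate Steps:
o(A) = ⅓ (o(A) = ⅔ - ⅙*2 = ⅔ - ⅓ = ⅓)
-53*((-4*5)*o(-4/2))*15 = -53*(-4*5*(⅓))*15 = -53*(-20*⅓)*15 = -53*(-20/3)*15 = -(-1060)*15/3 = -1*(-5300) = 5300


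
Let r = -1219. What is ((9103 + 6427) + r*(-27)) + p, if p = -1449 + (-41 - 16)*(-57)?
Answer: 50243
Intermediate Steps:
p = 1800 (p = -1449 - 57*(-57) = -1449 + 3249 = 1800)
((9103 + 6427) + r*(-27)) + p = ((9103 + 6427) - 1219*(-27)) + 1800 = (15530 + 32913) + 1800 = 48443 + 1800 = 50243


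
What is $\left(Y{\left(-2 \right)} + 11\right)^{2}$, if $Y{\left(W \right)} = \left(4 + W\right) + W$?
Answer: $121$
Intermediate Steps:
$Y{\left(W \right)} = 4 + 2 W$
$\left(Y{\left(-2 \right)} + 11\right)^{2} = \left(\left(4 + 2 \left(-2\right)\right) + 11\right)^{2} = \left(\left(4 - 4\right) + 11\right)^{2} = \left(0 + 11\right)^{2} = 11^{2} = 121$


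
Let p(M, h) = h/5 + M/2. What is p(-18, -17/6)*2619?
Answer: -250551/10 ≈ -25055.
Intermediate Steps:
p(M, h) = M/2 + h/5 (p(M, h) = h*(⅕) + M*(½) = h/5 + M/2 = M/2 + h/5)
p(-18, -17/6)*2619 = ((½)*(-18) + (-17/6)/5)*2619 = (-9 + (-17*⅙)/5)*2619 = (-9 + (⅕)*(-17/6))*2619 = (-9 - 17/30)*2619 = -287/30*2619 = -250551/10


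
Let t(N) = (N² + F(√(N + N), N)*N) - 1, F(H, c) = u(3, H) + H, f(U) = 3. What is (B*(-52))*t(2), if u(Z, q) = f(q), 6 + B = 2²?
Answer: 1352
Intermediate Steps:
B = -2 (B = -6 + 2² = -6 + 4 = -2)
u(Z, q) = 3
F(H, c) = 3 + H
t(N) = -1 + N² + N*(3 + √2*√N) (t(N) = (N² + (3 + √(N + N))*N) - 1 = (N² + (3 + √(2*N))*N) - 1 = (N² + (3 + √2*√N)*N) - 1 = (N² + N*(3 + √2*√N)) - 1 = -1 + N² + N*(3 + √2*√N))
(B*(-52))*t(2) = (-2*(-52))*(-1 + 2² + 2*(3 + √2*√2)) = 104*(-1 + 4 + 2*(3 + 2)) = 104*(-1 + 4 + 2*5) = 104*(-1 + 4 + 10) = 104*13 = 1352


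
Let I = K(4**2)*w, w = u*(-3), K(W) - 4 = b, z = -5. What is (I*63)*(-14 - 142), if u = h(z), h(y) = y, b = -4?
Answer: 0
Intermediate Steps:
u = -5
K(W) = 0 (K(W) = 4 - 4 = 0)
w = 15 (w = -5*(-3) = 15)
I = 0 (I = 0*15 = 0)
(I*63)*(-14 - 142) = (0*63)*(-14 - 142) = 0*(-156) = 0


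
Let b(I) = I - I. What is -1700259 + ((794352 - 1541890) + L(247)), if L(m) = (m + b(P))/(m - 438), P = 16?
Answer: -467529474/191 ≈ -2.4478e+6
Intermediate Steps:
b(I) = 0
L(m) = m/(-438 + m) (L(m) = (m + 0)/(m - 438) = m/(-438 + m))
-1700259 + ((794352 - 1541890) + L(247)) = -1700259 + ((794352 - 1541890) + 247/(-438 + 247)) = -1700259 + (-747538 + 247/(-191)) = -1700259 + (-747538 + 247*(-1/191)) = -1700259 + (-747538 - 247/191) = -1700259 - 142780005/191 = -467529474/191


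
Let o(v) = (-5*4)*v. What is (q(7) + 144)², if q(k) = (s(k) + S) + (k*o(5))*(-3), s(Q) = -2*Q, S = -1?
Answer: 4968441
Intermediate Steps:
o(v) = -20*v
q(k) = -1 + 298*k (q(k) = (-2*k - 1) + (k*(-20*5))*(-3) = (-1 - 2*k) + (k*(-100))*(-3) = (-1 - 2*k) - 100*k*(-3) = (-1 - 2*k) + 300*k = -1 + 298*k)
(q(7) + 144)² = ((-1 + 298*7) + 144)² = ((-1 + 2086) + 144)² = (2085 + 144)² = 2229² = 4968441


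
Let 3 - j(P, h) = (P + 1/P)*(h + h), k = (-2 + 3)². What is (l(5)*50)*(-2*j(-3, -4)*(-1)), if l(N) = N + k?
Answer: -14200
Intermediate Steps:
k = 1 (k = 1² = 1)
l(N) = 1 + N (l(N) = N + 1 = 1 + N)
j(P, h) = 3 - 2*h*(P + 1/P) (j(P, h) = 3 - (P + 1/P)*(h + h) = 3 - (P + 1/P)*2*h = 3 - 2*h*(P + 1/P))
(l(5)*50)*(-2*j(-3, -4)*(-1)) = ((1 + 5)*50)*(-2*(3 - 2*(-3)*(-4) - 2*(-4)/(-3))*(-1)) = (6*50)*(-2*(3 - 24 - 2*(-4)*(-⅓))*(-1)) = 300*(-2*(3 - 24 - 8/3)*(-1)) = 300*(-2*(-71/3)*(-1)) = 300*((142/3)*(-1)) = 300*(-142/3) = -14200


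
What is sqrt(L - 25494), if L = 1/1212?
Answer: I*sqrt(9362314281)/606 ≈ 159.67*I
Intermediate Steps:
L = 1/1212 ≈ 0.00082508
sqrt(L - 25494) = sqrt(1/1212 - 25494) = sqrt(-30898727/1212) = I*sqrt(9362314281)/606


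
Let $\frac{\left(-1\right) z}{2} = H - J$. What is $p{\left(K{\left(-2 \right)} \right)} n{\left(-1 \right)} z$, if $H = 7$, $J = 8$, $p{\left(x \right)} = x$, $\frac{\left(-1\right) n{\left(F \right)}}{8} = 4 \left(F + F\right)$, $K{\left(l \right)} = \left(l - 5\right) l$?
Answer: $1792$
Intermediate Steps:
$K{\left(l \right)} = l \left(-5 + l\right)$ ($K{\left(l \right)} = \left(-5 + l\right) l = l \left(-5 + l\right)$)
$n{\left(F \right)} = - 64 F$ ($n{\left(F \right)} = - 8 \cdot 4 \left(F + F\right) = - 8 \cdot 4 \cdot 2 F = - 8 \cdot 8 F = - 64 F$)
$z = 2$ ($z = - 2 \left(7 - 8\right) = \left(-2\right) \left(-1\right) = 2$)
$p{\left(K{\left(-2 \right)} \right)} n{\left(-1 \right)} z = - 2 \left(-5 - 2\right) \left(\left(-64\right) \left(-1\right)\right) 2 = \left(-2\right) \left(-7\right) 64 \cdot 2 = 14 \cdot 64 \cdot 2 = 896 \cdot 2 = 1792$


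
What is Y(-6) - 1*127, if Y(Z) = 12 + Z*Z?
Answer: -79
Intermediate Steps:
Y(Z) = 12 + Z²
Y(-6) - 1*127 = (12 + (-6)²) - 1*127 = (12 + 36) - 127 = 48 - 127 = -79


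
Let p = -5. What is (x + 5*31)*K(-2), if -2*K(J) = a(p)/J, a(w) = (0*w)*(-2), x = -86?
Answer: 0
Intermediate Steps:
a(w) = 0 (a(w) = 0*(-2) = 0)
K(J) = 0 (K(J) = -0/J = -½*0 = 0)
(x + 5*31)*K(-2) = (-86 + 5*31)*0 = (-86 + 155)*0 = 69*0 = 0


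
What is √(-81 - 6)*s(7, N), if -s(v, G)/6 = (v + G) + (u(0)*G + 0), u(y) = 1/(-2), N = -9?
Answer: -15*I*√87 ≈ -139.91*I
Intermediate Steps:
u(y) = -½
s(v, G) = -6*v - 3*G (s(v, G) = -6*((v + G) + (-G/2 + 0)) = -6*((G + v) - G/2) = -6*(v + G/2) = -6*v - 3*G)
√(-81 - 6)*s(7, N) = √(-81 - 6)*(-6*7 - 3*(-9)) = √(-87)*(-42 + 27) = (I*√87)*(-15) = -15*I*√87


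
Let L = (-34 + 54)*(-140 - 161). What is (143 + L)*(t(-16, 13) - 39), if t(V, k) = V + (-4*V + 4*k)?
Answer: -358497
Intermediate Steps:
t(V, k) = -3*V + 4*k
L = -6020 (L = 20*(-301) = -6020)
(143 + L)*(t(-16, 13) - 39) = (143 - 6020)*((-3*(-16) + 4*13) - 39) = -5877*((48 + 52) - 39) = -5877*(100 - 39) = -5877*61 = -358497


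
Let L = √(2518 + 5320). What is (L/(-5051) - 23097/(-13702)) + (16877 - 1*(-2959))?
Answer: 271815969/13702 - √7838/5051 ≈ 19838.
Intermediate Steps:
L = √7838 ≈ 88.532
(L/(-5051) - 23097/(-13702)) + (16877 - 1*(-2959)) = (√7838/(-5051) - 23097/(-13702)) + (16877 - 1*(-2959)) = (√7838*(-1/5051) - 23097*(-1/13702)) + (16877 + 2959) = (-√7838/5051 + 23097/13702) + 19836 = (23097/13702 - √7838/5051) + 19836 = 271815969/13702 - √7838/5051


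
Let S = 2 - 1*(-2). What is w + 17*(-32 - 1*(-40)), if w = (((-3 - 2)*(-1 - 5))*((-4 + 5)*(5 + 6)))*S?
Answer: 1456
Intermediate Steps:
S = 4 (S = 2 + 2 = 4)
w = 1320 (w = (((-3 - 2)*(-1 - 5))*((-4 + 5)*(5 + 6)))*4 = ((-5*(-6))*(1*11))*4 = (30*11)*4 = 330*4 = 1320)
w + 17*(-32 - 1*(-40)) = 1320 + 17*(-32 - 1*(-40)) = 1320 + 17*(-32 + 40) = 1320 + 17*8 = 1320 + 136 = 1456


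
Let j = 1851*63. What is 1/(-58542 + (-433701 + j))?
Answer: -1/375630 ≈ -2.6622e-6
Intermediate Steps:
j = 116613
1/(-58542 + (-433701 + j)) = 1/(-58542 + (-433701 + 116613)) = 1/(-58542 - 317088) = 1/(-375630) = -1/375630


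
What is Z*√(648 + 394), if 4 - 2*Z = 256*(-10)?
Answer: 1282*√1042 ≈ 41383.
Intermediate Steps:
Z = 1282 (Z = 2 - 128*(-10) = 2 - ½*(-2560) = 2 + 1280 = 1282)
Z*√(648 + 394) = 1282*√(648 + 394) = 1282*√1042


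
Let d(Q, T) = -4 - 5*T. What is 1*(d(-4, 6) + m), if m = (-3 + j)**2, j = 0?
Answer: -25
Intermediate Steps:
m = 9 (m = (-3 + 0)**2 = (-3)**2 = 9)
1*(d(-4, 6) + m) = 1*((-4 - 5*6) + 9) = 1*((-4 - 30) + 9) = 1*(-34 + 9) = 1*(-25) = -25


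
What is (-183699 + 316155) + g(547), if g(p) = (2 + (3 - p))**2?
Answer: 426220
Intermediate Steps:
g(p) = (5 - p)**2
(-183699 + 316155) + g(547) = (-183699 + 316155) + (-5 + 547)**2 = 132456 + 542**2 = 132456 + 293764 = 426220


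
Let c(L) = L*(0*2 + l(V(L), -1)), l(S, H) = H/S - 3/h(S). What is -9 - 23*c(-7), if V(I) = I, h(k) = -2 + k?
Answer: 203/3 ≈ 67.667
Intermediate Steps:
l(S, H) = -3/(-2 + S) + H/S (l(S, H) = H/S - 3/(-2 + S) = -3/(-2 + S) + H/S)
c(L) = L*(-1/L - 3/(-2 + L)) (c(L) = L*(0*2 + (-3/(-2 + L) - 1/L)) = L*(0 + (-1/L - 3/(-2 + L))) = L*(-1/L - 3/(-2 + L)))
-9 - 23*c(-7) = -9 - 46*(1 - 2*(-7))/(-2 - 7) = -9 - 46*(1 + 14)/(-9) = -9 - 46*(-1)*15/9 = -9 - 23*(-10/3) = -9 + 230/3 = 203/3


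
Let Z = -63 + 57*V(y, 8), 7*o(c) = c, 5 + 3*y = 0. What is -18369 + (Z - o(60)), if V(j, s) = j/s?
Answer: -1033337/56 ≈ -18452.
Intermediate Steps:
y = -5/3 (y = -5/3 + (⅓)*0 = -5/3 + 0 = -5/3 ≈ -1.6667)
o(c) = c/7
Z = -599/8 (Z = -63 + 57*(-5/3/8) = -63 + 57*(-5/3*⅛) = -63 + 57*(-5/24) = -63 - 95/8 = -599/8 ≈ -74.875)
-18369 + (Z - o(60)) = -18369 + (-599/8 - 60/7) = -18369 - 4673/56 = -1033337/56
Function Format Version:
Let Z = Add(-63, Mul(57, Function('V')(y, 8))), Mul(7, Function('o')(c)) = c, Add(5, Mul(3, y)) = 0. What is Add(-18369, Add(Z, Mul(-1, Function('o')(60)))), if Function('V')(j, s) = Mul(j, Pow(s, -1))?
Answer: Rational(-1033337, 56) ≈ -18452.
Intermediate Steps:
y = Rational(-5, 3) (y = Add(Rational(-5, 3), Mul(Rational(1, 3), 0)) = Add(Rational(-5, 3), 0) = Rational(-5, 3) ≈ -1.6667)
Function('o')(c) = Mul(Rational(1, 7), c)
Z = Rational(-599, 8) (Z = Add(-63, Mul(57, Mul(Rational(-5, 3), Pow(8, -1)))) = Add(-63, Mul(57, Mul(Rational(-5, 3), Rational(1, 8)))) = Add(-63, Mul(57, Rational(-5, 24))) = Add(-63, Rational(-95, 8)) = Rational(-599, 8) ≈ -74.875)
Add(-18369, Add(Z, Mul(-1, Function('o')(60)))) = Add(-18369, Add(Rational(-599, 8), Mul(-1, Mul(Rational(1, 7), 60)))) = Add(-18369, Add(Rational(-599, 8), Mul(-1, Rational(60, 7)))) = Add(-18369, Add(Rational(-599, 8), Rational(-60, 7))) = Add(-18369, Rational(-4673, 56)) = Rational(-1033337, 56)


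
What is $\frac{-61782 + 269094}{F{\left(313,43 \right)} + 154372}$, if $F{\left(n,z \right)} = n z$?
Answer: $\frac{207312}{167831} \approx 1.2352$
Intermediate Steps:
$\frac{-61782 + 269094}{F{\left(313,43 \right)} + 154372} = \frac{-61782 + 269094}{313 \cdot 43 + 154372} = \frac{207312}{13459 + 154372} = \frac{207312}{167831}$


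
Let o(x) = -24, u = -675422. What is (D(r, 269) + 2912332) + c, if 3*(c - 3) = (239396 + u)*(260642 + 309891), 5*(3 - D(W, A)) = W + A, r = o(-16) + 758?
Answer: -414597475743/5 ≈ -8.2920e+10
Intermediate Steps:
r = 734 (r = -24 + 758 = 734)
D(W, A) = 3 - A/5 - W/5 (D(W, A) = 3 - (W + A)/5 = 3 - (A + W)/5 = 3 + (-A/5 - W/5) = 3 - A/5 - W/5)
c = -82922407283 (c = 3 + ((239396 - 675422)*(260642 + 309891))/3 = 3 + (-436026*570533)/3 = 3 + (⅓)*(-248767221858) = 3 - 82922407286 = -82922407283)
(D(r, 269) + 2912332) + c = ((3 - ⅕*269 - ⅕*734) + 2912332) - 82922407283 = ((3 - 269/5 - 734/5) + 2912332) - 82922407283 = (-988/5 + 2912332) - 82922407283 = 14560672/5 - 82922407283 = -414597475743/5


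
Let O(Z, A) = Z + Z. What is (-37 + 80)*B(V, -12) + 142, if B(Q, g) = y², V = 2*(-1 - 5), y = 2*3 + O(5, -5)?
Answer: 11150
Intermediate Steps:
O(Z, A) = 2*Z
y = 16 (y = 2*3 + 2*5 = 6 + 10 = 16)
V = -12 (V = 2*(-6) = -12)
B(Q, g) = 256 (B(Q, g) = 16² = 256)
(-37 + 80)*B(V, -12) + 142 = (-37 + 80)*256 + 142 = 43*256 + 142 = 11008 + 142 = 11150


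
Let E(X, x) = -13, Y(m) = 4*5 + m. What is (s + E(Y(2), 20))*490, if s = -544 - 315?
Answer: -427280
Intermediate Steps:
s = -859
Y(m) = 20 + m
(s + E(Y(2), 20))*490 = (-859 - 13)*490 = -872*490 = -427280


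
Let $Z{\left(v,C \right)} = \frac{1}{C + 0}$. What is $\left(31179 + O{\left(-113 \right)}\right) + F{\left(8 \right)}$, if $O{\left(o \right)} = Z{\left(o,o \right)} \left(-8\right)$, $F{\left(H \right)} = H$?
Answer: $\frac{3524139}{113} \approx 31187.0$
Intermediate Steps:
$Z{\left(v,C \right)} = \frac{1}{C}$
$O{\left(o \right)} = - \frac{8}{o}$ ($O{\left(o \right)} = \frac{1}{o} \left(-8\right) = - \frac{8}{o}$)
$\left(31179 + O{\left(-113 \right)}\right) + F{\left(8 \right)} = \left(31179 - \frac{8}{-113}\right) + 8 = \left(31179 - - \frac{8}{113}\right) + 8 = \left(31179 + \frac{8}{113}\right) + 8 = \frac{3523235}{113} + 8 = \frac{3524139}{113}$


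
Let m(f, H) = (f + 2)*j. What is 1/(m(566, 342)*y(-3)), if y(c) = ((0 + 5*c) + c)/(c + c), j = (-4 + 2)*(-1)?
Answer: 1/3408 ≈ 0.00029343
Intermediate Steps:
j = 2 (j = -2*(-1) = 2)
m(f, H) = 4 + 2*f (m(f, H) = (f + 2)*2 = (2 + f)*2 = 4 + 2*f)
y(c) = 3 (y(c) = (5*c + c)/((2*c)) = (6*c)*(1/(2*c)) = 3)
1/(m(566, 342)*y(-3)) = 1/((4 + 2*566)*3) = 1/((4 + 1132)*3) = 1/(1136*3) = 1/3408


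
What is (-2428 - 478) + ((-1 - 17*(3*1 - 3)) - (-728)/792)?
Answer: -287702/99 ≈ -2906.1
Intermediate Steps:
(-2428 - 478) + ((-1 - 17*(3*1 - 3)) - (-728)/792) = -2906 + ((-1 - 17*(3 - 3)) - (-728)/792) = -2906 + ((-1 - 17*0) - 1*(-91/99)) = -2906 + ((-1 + 0) + 91/99) = -2906 + (-1 + 91/99) = -2906 - 8/99 = -287702/99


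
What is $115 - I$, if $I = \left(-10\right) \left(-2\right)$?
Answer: $95$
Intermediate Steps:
$I = 20$
$115 - I = 115 - 20 = 95$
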